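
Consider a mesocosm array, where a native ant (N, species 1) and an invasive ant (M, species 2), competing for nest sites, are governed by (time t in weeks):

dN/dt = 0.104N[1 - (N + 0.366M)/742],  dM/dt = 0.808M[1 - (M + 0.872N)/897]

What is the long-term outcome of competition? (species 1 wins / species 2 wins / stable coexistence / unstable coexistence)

stable coexistence

Compare the nullcline intercepts: K1/α12 = 742/0.366 = 2030 > K2 = 897; K2/α21 = 897/0.872 = 1030 > K1 = 742.
Since both inequalities hold, each species can invade when rare, so the interior equilibrium is stable.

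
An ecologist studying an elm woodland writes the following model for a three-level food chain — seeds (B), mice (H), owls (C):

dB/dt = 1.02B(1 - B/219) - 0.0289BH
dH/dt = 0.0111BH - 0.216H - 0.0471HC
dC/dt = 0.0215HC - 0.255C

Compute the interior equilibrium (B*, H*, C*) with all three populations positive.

From dC/dt = 0: 0.0215H* = 0.255, so H* = 11.9.
From dB/dt = 0: 1.02(1 - B*/219) = 0.0289·11.9, giving B* = 219·(1 - 0.336) = 145.
From dH/dt = 0: 0.0111·145 - 0.216 = 0.0471C*, so C* = 1.4/0.0471 = 29.7.

B* ≈ 145, H* ≈ 11.9, C* ≈ 29.7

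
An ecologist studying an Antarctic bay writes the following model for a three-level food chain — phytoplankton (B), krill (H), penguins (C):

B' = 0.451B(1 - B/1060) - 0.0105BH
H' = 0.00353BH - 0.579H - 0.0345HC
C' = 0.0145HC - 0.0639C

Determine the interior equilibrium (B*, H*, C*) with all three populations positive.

B* ≈ 951, H* ≈ 4.41, C* ≈ 80.5

From dC/dt = 0: 0.0145H* = 0.0639, so H* = 4.41.
From dB/dt = 0: 0.451(1 - B*/1060) = 0.0105·4.41, giving B* = 1060·(1 - 0.103) = 951.
From dH/dt = 0: 0.00353·951 - 0.579 = 0.0345C*, so C* = 2.78/0.0345 = 80.5.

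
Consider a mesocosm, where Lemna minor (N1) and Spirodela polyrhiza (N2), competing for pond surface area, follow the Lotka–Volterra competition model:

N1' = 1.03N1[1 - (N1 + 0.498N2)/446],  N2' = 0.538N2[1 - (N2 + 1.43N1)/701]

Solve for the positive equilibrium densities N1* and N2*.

Setting both brackets to zero gives the nullclines N1 + 0.498N2 = 446 and 1.43N1 + N2 = 701.
Substituting N2 = 701 - 1.43N1 into the first: N1(1 - 0.498·1.43) = 446 - 0.498·701.
So N1* = 96.9/0.288 = 337, and then N2* = 701 - 1.43·337 = 220.

N1* ≈ 337, N2* ≈ 220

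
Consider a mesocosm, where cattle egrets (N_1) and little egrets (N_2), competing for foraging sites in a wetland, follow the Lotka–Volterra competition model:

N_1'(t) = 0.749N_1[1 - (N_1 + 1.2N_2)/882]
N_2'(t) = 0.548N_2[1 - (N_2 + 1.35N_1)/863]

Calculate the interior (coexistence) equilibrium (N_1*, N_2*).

Setting both brackets to zero gives the nullclines N_1 + 1.2N_2 = 882 and 1.35N_1 + N_2 = 863.
Substituting N_2 = 863 - 1.35N_1 into the first: N_1(1 - 1.2·1.35) = 882 - 1.2·863.
So N_1* = -154/-0.62 = 248, and then N_2* = 863 - 1.35·248 = 529.

N_1* ≈ 248, N_2* ≈ 529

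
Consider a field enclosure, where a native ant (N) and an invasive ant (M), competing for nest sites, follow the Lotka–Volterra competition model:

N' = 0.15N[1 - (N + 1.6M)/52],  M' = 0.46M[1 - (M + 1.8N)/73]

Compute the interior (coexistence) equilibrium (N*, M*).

Setting both brackets to zero gives the nullclines N + 1.6M = 52 and 1.8N + M = 73.
Substituting M = 73 - 1.8N into the first: N(1 - 1.6·1.8) = 52 - 1.6·73.
So N* = -64.8/-1.88 = 34.5, and then M* = 73 - 1.8·34.5 = 11.

N* ≈ 34.5, M* ≈ 11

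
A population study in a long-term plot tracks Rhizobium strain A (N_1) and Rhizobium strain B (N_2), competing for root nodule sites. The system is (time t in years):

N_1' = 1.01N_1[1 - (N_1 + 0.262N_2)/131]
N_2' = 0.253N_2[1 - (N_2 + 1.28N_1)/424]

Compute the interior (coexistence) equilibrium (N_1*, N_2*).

N_1* ≈ 30, N_2* ≈ 386

Setting both brackets to zero gives the nullclines N_1 + 0.262N_2 = 131 and 1.28N_1 + N_2 = 424.
Substituting N_2 = 424 - 1.28N_1 into the first: N_1(1 - 0.262·1.28) = 131 - 0.262·424.
So N_1* = 19.9/0.665 = 30, and then N_2* = 424 - 1.28·30 = 386.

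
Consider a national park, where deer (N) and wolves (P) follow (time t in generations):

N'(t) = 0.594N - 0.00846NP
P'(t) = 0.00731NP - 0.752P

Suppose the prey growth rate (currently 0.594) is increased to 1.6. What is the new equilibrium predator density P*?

At the interior fixed point, setting dN/dt = 0 with N > 0 fixes P* = (prey growth rate)/(NP coefficient) — independent of the other coefficients.
With the change, P* = 1.6/0.00846 = 189; it rises from 70.2.

P* ≈ 189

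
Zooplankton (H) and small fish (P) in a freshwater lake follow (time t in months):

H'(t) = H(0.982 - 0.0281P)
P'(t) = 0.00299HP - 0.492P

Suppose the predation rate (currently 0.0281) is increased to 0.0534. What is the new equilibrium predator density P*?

P* ≈ 18.4

At the interior fixed point, setting dH/dt = 0 with H > 0 fixes P* = (prey growth rate)/(HP coefficient) — independent of the other coefficients.
With the change, P* = 0.982/0.0534 = 18.4; it falls from 34.9.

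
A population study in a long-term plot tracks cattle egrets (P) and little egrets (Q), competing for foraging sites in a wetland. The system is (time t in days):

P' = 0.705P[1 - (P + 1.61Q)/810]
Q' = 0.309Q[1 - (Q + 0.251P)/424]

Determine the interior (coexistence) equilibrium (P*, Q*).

Setting both brackets to zero gives the nullclines P + 1.61Q = 810 and 0.251P + Q = 424.
Substituting Q = 424 - 0.251P into the first: P(1 - 1.61·0.251) = 810 - 1.61·424.
So P* = 127/0.596 = 214, and then Q* = 424 - 0.251·214 = 370.

P* ≈ 214, Q* ≈ 370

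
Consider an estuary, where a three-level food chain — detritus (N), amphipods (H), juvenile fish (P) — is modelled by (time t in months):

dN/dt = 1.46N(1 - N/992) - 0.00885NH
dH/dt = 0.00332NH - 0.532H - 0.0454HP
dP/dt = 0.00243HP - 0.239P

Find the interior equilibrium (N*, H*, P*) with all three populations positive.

N* ≈ 401, H* ≈ 98.4, P* ≈ 17.6

From dP/dt = 0: 0.00243H* = 0.239, so H* = 98.4.
From dN/dt = 0: 1.46(1 - N*/992) = 0.00885·98.4, giving N* = 992·(1 - 0.596) = 401.
From dH/dt = 0: 0.00332·401 - 0.532 = 0.0454P*, so P* = 0.798/0.0454 = 17.6.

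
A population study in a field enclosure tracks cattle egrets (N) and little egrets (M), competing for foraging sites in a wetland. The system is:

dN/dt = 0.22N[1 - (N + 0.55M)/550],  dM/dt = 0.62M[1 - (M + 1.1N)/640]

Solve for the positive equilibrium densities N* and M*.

N* ≈ 501, M* ≈ 88.6

Setting both brackets to zero gives the nullclines N + 0.55M = 550 and 1.1N + M = 640.
Substituting M = 640 - 1.1N into the first: N(1 - 0.55·1.1) = 550 - 0.55·640.
So N* = 198/0.395 = 501, and then M* = 640 - 1.1·501 = 88.6.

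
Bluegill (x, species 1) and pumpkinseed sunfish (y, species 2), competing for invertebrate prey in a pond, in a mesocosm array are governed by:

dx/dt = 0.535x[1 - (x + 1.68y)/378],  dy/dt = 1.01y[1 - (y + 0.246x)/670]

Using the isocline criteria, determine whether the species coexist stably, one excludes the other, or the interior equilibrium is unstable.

Compare the nullcline intercepts: K1/α12 = 378/1.68 = 225 < K2 = 670; K2/α21 = 670/0.246 = 2720 > K1 = 378.
Since the inequalities point opposite ways, species 2 can invade but species 1 cannot.

species 2 excludes species 1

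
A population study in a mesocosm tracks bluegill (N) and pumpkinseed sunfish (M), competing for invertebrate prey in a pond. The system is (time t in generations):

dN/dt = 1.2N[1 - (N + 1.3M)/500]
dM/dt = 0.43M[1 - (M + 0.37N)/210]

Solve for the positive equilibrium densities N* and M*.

N* ≈ 437, M* ≈ 48.2

Setting both brackets to zero gives the nullclines N + 1.3M = 500 and 0.37N + M = 210.
Substituting M = 210 - 0.37N into the first: N(1 - 1.3·0.37) = 500 - 1.3·210.
So N* = 227/0.519 = 437, and then M* = 210 - 0.37·437 = 48.2.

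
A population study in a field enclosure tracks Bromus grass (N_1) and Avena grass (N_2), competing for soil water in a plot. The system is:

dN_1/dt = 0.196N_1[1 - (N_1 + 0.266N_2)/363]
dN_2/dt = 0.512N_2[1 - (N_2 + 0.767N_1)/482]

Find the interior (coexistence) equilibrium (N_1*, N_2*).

N_1* ≈ 295, N_2* ≈ 256

Setting both brackets to zero gives the nullclines N_1 + 0.266N_2 = 363 and 0.767N_1 + N_2 = 482.
Substituting N_2 = 482 - 0.767N_1 into the first: N_1(1 - 0.266·0.767) = 363 - 0.266·482.
So N_1* = 235/0.796 = 295, and then N_2* = 482 - 0.767·295 = 256.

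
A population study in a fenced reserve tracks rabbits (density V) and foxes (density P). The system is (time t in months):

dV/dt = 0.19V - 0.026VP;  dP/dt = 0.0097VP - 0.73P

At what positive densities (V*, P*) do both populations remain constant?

Set dP/dt = 0 with P > 0: 0.0097V - 0.73 = 0, so V* = 0.73/0.0097 = 75.3.
Set dV/dt = 0 with V > 0: 0.19 - 0.026P = 0, so P* = 0.19/0.026 = 7.31.

V* ≈ 75.3, P* ≈ 7.31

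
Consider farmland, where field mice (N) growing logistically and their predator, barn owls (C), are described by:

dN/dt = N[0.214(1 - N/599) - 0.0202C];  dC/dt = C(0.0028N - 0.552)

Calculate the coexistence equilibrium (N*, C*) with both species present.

From dC/dt = 0 with C > 0: 0.0028N* = 0.552, so N* = 197.
Substitute into dN/dt = 0: 0.214(1 - 197/599) = 0.0202C*.
The bracket is 0.671, giving C* = 0.144/0.0202 = 7.11.

N* ≈ 197, C* ≈ 7.11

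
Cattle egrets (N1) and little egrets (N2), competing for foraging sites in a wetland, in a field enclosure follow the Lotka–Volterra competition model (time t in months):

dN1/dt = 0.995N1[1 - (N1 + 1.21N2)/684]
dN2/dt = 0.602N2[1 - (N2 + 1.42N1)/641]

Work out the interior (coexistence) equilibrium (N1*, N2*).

N1* ≈ 128, N2* ≈ 460

Setting both brackets to zero gives the nullclines N1 + 1.21N2 = 684 and 1.42N1 + N2 = 641.
Substituting N2 = 641 - 1.42N1 into the first: N1(1 - 1.21·1.42) = 684 - 1.21·641.
So N1* = -91.6/-0.718 = 128, and then N2* = 641 - 1.42·128 = 460.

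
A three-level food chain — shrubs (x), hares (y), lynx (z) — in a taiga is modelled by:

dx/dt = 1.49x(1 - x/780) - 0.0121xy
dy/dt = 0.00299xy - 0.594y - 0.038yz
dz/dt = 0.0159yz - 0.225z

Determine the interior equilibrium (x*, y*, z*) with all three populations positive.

From dz/dt = 0: 0.0159y* = 0.225, so y* = 14.2.
From dx/dt = 0: 1.49(1 - x*/780) = 0.0121·14.2, giving x* = 780·(1 - 0.115) = 690.
From dy/dt = 0: 0.00299·690 - 0.594 = 0.038z*, so z* = 1.47/0.038 = 38.7.

x* ≈ 690, y* ≈ 14.2, z* ≈ 38.7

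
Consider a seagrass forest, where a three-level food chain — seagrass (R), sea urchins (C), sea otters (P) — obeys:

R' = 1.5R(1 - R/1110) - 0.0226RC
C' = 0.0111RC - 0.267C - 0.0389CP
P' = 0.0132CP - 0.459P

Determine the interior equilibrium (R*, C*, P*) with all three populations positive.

From dP/dt = 0: 0.0132C* = 0.459, so C* = 34.8.
From dR/dt = 0: 1.5(1 - R*/1110) = 0.0226·34.8, giving R* = 1110·(1 - 0.524) = 528.
From dC/dt = 0: 0.0111·528 - 0.267 = 0.0389P*, so P* = 5.6/0.0389 = 144.

R* ≈ 528, C* ≈ 34.8, P* ≈ 144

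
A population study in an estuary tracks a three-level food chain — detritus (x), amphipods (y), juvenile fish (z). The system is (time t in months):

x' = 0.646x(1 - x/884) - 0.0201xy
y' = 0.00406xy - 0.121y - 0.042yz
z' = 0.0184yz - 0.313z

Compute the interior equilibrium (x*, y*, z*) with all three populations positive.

x* ≈ 416, y* ≈ 17, z* ≈ 37.3

From dz/dt = 0: 0.0184y* = 0.313, so y* = 17.
From dx/dt = 0: 0.646(1 - x*/884) = 0.0201·17, giving x* = 884·(1 - 0.529) = 416.
From dy/dt = 0: 0.00406·416 - 0.121 = 0.042z*, so z* = 1.57/0.042 = 37.3.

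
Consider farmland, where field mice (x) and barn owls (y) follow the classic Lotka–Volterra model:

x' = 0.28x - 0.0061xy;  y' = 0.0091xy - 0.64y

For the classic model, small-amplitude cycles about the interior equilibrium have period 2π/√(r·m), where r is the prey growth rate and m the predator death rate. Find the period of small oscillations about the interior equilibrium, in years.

T ≈ 14.8 years

Here r = 0.28 and m = 0.64, so r·m = 0.179.
ω = √0.179 = 0.423 per year, hence T = 2π/ω ≈ 14.8 years.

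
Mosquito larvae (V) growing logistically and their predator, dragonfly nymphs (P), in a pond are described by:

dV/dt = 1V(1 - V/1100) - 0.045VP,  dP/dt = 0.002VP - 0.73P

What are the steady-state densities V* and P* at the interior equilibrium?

V* ≈ 365, P* ≈ 14.8

From dP/dt = 0 with P > 0: 0.002V* = 0.73, so V* = 365.
Substitute into dV/dt = 0: 1(1 - 365/1100) = 0.045P*.
The bracket is 0.668, giving P* = 0.668/0.045 = 14.8.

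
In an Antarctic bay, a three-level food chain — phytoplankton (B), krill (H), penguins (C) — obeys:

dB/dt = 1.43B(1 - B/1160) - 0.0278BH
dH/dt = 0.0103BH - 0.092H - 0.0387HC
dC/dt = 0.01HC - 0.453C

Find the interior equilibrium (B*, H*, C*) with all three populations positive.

B* ≈ 138, H* ≈ 45.3, C* ≈ 34.5

From dC/dt = 0: 0.01H* = 0.453, so H* = 45.3.
From dB/dt = 0: 1.43(1 - B*/1160) = 0.0278·45.3, giving B* = 1160·(1 - 0.881) = 138.
From dH/dt = 0: 0.0103·138 - 0.092 = 0.0387C*, so C* = 1.33/0.0387 = 34.5.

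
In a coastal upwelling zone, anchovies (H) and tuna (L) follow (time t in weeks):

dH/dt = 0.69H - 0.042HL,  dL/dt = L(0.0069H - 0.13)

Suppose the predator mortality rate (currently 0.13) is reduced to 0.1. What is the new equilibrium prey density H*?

H* ≈ 14.5

At the interior fixed point, setting dL/dt = 0 with L > 0 fixes H* = (predator death rate)/(HL coefficient) — independent of the other coefficients.
With the change, H* = 0.1/0.0069 = 14.5; it falls from 18.8.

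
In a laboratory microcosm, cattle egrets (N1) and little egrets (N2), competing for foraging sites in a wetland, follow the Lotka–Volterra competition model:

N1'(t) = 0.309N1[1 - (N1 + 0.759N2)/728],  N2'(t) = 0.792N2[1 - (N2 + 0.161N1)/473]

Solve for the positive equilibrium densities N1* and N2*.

Setting both brackets to zero gives the nullclines N1 + 0.759N2 = 728 and 0.161N1 + N2 = 473.
Substituting N2 = 473 - 0.161N1 into the first: N1(1 - 0.759·0.161) = 728 - 0.759·473.
So N1* = 369/0.878 = 420, and then N2* = 473 - 0.161·420 = 405.

N1* ≈ 420, N2* ≈ 405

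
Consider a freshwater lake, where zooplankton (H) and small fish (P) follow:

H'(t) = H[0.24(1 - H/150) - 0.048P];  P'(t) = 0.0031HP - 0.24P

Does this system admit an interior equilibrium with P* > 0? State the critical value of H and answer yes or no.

The predator equation gives dP/dt > 0 only when H > 0.24/0.0031 = 77.4.
Without the predator, H → K = 150. Since 150 > 77.4, the predator can invade and persist.

Threshold H = 77.4; K > 77.4, so yes, the predator persists.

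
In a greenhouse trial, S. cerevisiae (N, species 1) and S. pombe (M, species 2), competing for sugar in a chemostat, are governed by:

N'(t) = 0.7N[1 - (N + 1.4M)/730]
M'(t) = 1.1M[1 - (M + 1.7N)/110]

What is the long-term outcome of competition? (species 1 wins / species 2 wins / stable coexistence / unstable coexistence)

Compare the nullcline intercepts: K1/α12 = 730/1.4 = 521 > K2 = 110; K2/α21 = 110/1.7 = 64.7 < K1 = 730.
Since the inequalities point opposite ways, species 1 can invade but species 2 cannot.

species 1 excludes species 2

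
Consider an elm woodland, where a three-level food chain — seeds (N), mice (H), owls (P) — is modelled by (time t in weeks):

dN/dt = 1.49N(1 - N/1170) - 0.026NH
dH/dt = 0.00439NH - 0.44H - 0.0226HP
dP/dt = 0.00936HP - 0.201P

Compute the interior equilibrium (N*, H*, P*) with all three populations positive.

From dP/dt = 0: 0.00936H* = 0.201, so H* = 21.5.
From dN/dt = 0: 1.49(1 - N*/1170) = 0.026·21.5, giving N* = 1170·(1 - 0.375) = 732.
From dH/dt = 0: 0.00439·732 - 0.44 = 0.0226P*, so P* = 2.77/0.0226 = 123.

N* ≈ 732, H* ≈ 21.5, P* ≈ 123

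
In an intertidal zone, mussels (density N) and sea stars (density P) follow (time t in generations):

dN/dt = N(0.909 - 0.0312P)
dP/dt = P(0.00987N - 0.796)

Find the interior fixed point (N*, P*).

N* ≈ 80.6, P* ≈ 29.1

Set dP/dt = 0 with P > 0: 0.00987N - 0.796 = 0, so N* = 0.796/0.00987 = 80.6.
Set dN/dt = 0 with N > 0: 0.909 - 0.0312P = 0, so P* = 0.909/0.0312 = 29.1.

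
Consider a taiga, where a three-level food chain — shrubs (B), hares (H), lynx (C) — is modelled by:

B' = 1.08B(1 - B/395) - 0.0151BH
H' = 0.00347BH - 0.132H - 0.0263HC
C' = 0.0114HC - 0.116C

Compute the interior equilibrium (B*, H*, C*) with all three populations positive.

B* ≈ 339, H* ≈ 10.2, C* ≈ 39.7

From dC/dt = 0: 0.0114H* = 0.116, so H* = 10.2.
From dB/dt = 0: 1.08(1 - B*/395) = 0.0151·10.2, giving B* = 395·(1 - 0.142) = 339.
From dH/dt = 0: 0.00347·339 - 0.132 = 0.0263C*, so C* = 1.04/0.0263 = 39.7.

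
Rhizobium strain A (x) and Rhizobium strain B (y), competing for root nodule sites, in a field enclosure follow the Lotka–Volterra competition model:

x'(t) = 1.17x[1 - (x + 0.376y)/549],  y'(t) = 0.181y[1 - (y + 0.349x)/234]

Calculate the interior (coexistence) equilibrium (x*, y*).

x* ≈ 531, y* ≈ 48.8

Setting both brackets to zero gives the nullclines x + 0.376y = 549 and 0.349x + y = 234.
Substituting y = 234 - 0.349x into the first: x(1 - 0.376·0.349) = 549 - 0.376·234.
So x* = 461/0.869 = 531, and then y* = 234 - 0.349·531 = 48.8.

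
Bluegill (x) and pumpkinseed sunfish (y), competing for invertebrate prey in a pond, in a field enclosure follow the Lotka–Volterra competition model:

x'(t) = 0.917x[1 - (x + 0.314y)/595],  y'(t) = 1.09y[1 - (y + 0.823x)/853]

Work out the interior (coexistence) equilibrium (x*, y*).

x* ≈ 441, y* ≈ 490

Setting both brackets to zero gives the nullclines x + 0.314y = 595 and 0.823x + y = 853.
Substituting y = 853 - 0.823x into the first: x(1 - 0.314·0.823) = 595 - 0.314·853.
So x* = 327/0.742 = 441, and then y* = 853 - 0.823·441 = 490.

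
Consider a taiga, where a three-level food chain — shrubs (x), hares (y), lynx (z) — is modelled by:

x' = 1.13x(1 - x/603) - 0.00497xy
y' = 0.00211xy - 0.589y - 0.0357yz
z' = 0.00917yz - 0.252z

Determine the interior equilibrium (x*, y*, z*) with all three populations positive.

From dz/dt = 0: 0.00917y* = 0.252, so y* = 27.5.
From dx/dt = 0: 1.13(1 - x*/603) = 0.00497·27.5, giving x* = 603·(1 - 0.121) = 530.
From dy/dt = 0: 0.00211·530 - 0.589 = 0.0357z*, so z* = 0.53/0.0357 = 14.8.

x* ≈ 530, y* ≈ 27.5, z* ≈ 14.8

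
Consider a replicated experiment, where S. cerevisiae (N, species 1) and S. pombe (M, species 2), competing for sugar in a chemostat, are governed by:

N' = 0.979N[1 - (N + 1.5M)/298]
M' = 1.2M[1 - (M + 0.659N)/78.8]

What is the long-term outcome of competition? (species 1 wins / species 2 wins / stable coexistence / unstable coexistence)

species 1 excludes species 2

Compare the nullcline intercepts: K1/α12 = 298/1.5 = 199 > K2 = 78.8; K2/α21 = 78.8/0.659 = 120 < K1 = 298.
Since the inequalities point opposite ways, species 1 can invade but species 2 cannot.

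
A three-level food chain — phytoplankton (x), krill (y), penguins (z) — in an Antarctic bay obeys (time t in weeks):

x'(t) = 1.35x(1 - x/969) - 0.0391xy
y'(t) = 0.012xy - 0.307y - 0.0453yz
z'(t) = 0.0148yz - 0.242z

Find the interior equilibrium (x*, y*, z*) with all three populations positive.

From dz/dt = 0: 0.0148y* = 0.242, so y* = 16.4.
From dx/dt = 0: 1.35(1 - x*/969) = 0.0391·16.4, giving x* = 969·(1 - 0.474) = 510.
From dy/dt = 0: 0.012·510 - 0.307 = 0.0453z*, so z* = 5.81/0.0453 = 128.

x* ≈ 510, y* ≈ 16.4, z* ≈ 128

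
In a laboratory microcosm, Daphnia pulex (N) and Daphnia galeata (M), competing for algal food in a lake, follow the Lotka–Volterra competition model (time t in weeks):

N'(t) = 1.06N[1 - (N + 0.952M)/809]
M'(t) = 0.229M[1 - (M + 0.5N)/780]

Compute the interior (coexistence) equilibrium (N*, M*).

N* ≈ 127, M* ≈ 717

Setting both brackets to zero gives the nullclines N + 0.952M = 809 and 0.5N + M = 780.
Substituting M = 780 - 0.5N into the first: N(1 - 0.952·0.5) = 809 - 0.952·780.
So N* = 66.4/0.524 = 127, and then M* = 780 - 0.5·127 = 717.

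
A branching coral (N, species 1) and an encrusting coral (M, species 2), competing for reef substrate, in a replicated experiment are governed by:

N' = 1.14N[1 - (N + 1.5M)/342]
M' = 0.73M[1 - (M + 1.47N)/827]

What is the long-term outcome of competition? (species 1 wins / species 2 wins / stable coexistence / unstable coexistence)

species 2 excludes species 1

Compare the nullcline intercepts: K1/α12 = 342/1.5 = 228 < K2 = 827; K2/α21 = 827/1.47 = 563 > K1 = 342.
Since the inequalities point opposite ways, species 2 can invade but species 1 cannot.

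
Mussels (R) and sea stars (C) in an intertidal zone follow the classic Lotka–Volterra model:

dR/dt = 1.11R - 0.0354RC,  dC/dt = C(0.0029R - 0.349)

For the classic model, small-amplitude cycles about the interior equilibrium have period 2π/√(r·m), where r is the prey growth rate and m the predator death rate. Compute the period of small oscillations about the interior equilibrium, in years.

T ≈ 10.1 years

Here r = 1.11 and m = 0.349, so r·m = 0.387.
ω = √0.387 = 0.622 per year, hence T = 2π/ω ≈ 10.1 years.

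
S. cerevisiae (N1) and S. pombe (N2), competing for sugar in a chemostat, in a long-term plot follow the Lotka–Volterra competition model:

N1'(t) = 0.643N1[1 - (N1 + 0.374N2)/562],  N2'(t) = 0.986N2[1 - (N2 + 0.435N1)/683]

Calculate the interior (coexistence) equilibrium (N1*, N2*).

N1* ≈ 366, N2* ≈ 524

Setting both brackets to zero gives the nullclines N1 + 0.374N2 = 562 and 0.435N1 + N2 = 683.
Substituting N2 = 683 - 0.435N1 into the first: N1(1 - 0.374·0.435) = 562 - 0.374·683.
So N1* = 307/0.837 = 366, and then N2* = 683 - 0.435·366 = 524.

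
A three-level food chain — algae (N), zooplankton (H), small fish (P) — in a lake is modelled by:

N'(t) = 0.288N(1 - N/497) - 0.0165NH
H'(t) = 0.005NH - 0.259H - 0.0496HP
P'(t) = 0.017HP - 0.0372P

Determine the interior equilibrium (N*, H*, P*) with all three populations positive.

N* ≈ 435, H* ≈ 2.19, P* ≈ 38.6

From dP/dt = 0: 0.017H* = 0.0372, so H* = 2.19.
From dN/dt = 0: 0.288(1 - N*/497) = 0.0165·2.19, giving N* = 497·(1 - 0.125) = 435.
From dH/dt = 0: 0.005·435 - 0.259 = 0.0496P*, so P* = 1.91/0.0496 = 38.6.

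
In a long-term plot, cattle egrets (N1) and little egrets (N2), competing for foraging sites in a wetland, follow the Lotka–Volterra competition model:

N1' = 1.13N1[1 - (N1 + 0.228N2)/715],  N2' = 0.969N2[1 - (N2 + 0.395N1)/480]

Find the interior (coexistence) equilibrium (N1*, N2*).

N1* ≈ 665, N2* ≈ 217

Setting both brackets to zero gives the nullclines N1 + 0.228N2 = 715 and 0.395N1 + N2 = 480.
Substituting N2 = 480 - 0.395N1 into the first: N1(1 - 0.228·0.395) = 715 - 0.228·480.
So N1* = 606/0.91 = 665, and then N2* = 480 - 0.395·665 = 217.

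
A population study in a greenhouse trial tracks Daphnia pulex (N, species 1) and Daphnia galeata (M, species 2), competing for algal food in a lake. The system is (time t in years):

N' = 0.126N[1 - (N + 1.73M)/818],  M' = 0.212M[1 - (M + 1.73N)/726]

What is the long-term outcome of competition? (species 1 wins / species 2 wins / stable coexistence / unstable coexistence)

Compare the nullcline intercepts: K1/α12 = 818/1.73 = 473 < K2 = 726; K2/α21 = 726/1.73 = 420 < K1 = 818.
Since both are reversed, neither can invade when rare; the interior point is a saddle.

unstable coexistence (outcome depends on initial conditions)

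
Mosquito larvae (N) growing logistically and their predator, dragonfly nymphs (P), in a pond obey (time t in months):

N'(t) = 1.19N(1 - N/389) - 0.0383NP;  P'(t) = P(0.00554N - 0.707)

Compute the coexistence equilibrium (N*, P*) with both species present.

N* ≈ 128, P* ≈ 20.9

From dP/dt = 0 with P > 0: 0.00554N* = 0.707, so N* = 128.
Substitute into dN/dt = 0: 1.19(1 - 128/389) = 0.0383P*.
The bracket is 0.672, giving P* = 0.8/0.0383 = 20.9.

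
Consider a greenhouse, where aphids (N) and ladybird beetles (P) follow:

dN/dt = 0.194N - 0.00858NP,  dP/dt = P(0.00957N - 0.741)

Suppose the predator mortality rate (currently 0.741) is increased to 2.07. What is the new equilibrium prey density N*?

At the interior fixed point, setting dP/dt = 0 with P > 0 fixes N* = (predator death rate)/(NP coefficient) — independent of the other coefficients.
With the change, N* = 2.07/0.00957 = 216; it rises from 77.4.

N* ≈ 216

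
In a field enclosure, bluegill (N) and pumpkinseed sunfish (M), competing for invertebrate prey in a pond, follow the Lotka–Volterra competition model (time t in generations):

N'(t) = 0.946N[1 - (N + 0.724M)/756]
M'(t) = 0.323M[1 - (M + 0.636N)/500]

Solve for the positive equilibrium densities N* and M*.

Setting both brackets to zero gives the nullclines N + 0.724M = 756 and 0.636N + M = 500.
Substituting M = 500 - 0.636N into the first: N(1 - 0.724·0.636) = 756 - 0.724·500.
So N* = 394/0.54 = 730, and then M* = 500 - 0.636·730 = 35.6.

N* ≈ 730, M* ≈ 35.6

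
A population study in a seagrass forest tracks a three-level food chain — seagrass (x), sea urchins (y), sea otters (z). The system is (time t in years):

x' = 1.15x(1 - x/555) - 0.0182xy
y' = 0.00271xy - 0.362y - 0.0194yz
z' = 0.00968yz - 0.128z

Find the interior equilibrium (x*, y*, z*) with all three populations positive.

From dz/dt = 0: 0.00968y* = 0.128, so y* = 13.2.
From dx/dt = 0: 1.15(1 - x*/555) = 0.0182·13.2, giving x* = 555·(1 - 0.209) = 439.
From dy/dt = 0: 0.00271·439 - 0.362 = 0.0194z*, so z* = 0.827/0.0194 = 42.6.

x* ≈ 439, y* ≈ 13.2, z* ≈ 42.6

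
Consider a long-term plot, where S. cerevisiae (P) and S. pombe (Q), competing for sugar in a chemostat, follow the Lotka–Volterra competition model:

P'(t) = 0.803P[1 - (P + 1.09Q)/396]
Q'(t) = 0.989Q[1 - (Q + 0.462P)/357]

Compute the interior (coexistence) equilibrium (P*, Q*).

Setting both brackets to zero gives the nullclines P + 1.09Q = 396 and 0.462P + Q = 357.
Substituting Q = 357 - 0.462P into the first: P(1 - 1.09·0.462) = 396 - 1.09·357.
So P* = 6.87/0.496 = 13.8, and then Q* = 357 - 0.462·13.8 = 351.

P* ≈ 13.8, Q* ≈ 351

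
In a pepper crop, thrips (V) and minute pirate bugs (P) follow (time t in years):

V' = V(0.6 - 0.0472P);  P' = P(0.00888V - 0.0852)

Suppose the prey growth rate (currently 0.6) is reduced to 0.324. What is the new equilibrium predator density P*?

P* ≈ 6.86

At the interior fixed point, setting dV/dt = 0 with V > 0 fixes P* = (prey growth rate)/(VP coefficient) — independent of the other coefficients.
With the change, P* = 0.324/0.0472 = 6.86; it falls from 12.7.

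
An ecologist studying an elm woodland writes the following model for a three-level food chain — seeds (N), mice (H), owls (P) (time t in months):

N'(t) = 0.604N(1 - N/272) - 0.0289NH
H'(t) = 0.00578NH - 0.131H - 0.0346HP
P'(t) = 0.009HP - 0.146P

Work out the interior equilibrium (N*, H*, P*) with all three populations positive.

From dP/dt = 0: 0.009H* = 0.146, so H* = 16.2.
From dN/dt = 0: 0.604(1 - N*/272) = 0.0289·16.2, giving N* = 272·(1 - 0.776) = 60.9.
From dH/dt = 0: 0.00578·60.9 - 0.131 = 0.0346P*, so P* = 0.221/0.0346 = 6.38.

N* ≈ 60.9, H* ≈ 16.2, P* ≈ 6.38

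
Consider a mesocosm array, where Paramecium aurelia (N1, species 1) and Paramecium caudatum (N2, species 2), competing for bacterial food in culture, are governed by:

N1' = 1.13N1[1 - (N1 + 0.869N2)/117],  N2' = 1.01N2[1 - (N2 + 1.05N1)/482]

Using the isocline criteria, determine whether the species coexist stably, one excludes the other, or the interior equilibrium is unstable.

species 2 excludes species 1

Compare the nullcline intercepts: K1/α12 = 117/0.869 = 135 < K2 = 482; K2/α21 = 482/1.05 = 459 > K1 = 117.
Since the inequalities point opposite ways, species 2 can invade but species 1 cannot.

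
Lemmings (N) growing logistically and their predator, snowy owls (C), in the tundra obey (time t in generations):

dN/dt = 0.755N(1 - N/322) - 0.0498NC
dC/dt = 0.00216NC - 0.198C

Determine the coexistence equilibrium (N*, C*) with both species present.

N* ≈ 91.7, C* ≈ 10.8

From dC/dt = 0 with C > 0: 0.00216N* = 0.198, so N* = 91.7.
Substitute into dN/dt = 0: 0.755(1 - 91.7/322) = 0.0498C*.
The bracket is 0.715, giving C* = 0.54/0.0498 = 10.8.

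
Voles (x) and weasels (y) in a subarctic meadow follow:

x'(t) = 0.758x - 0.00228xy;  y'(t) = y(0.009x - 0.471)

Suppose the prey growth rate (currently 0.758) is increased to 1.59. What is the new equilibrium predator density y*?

At the interior fixed point, setting dx/dt = 0 with x > 0 fixes y* = (prey growth rate)/(xy coefficient) — independent of the other coefficients.
With the change, y* = 1.59/0.00228 = 697; it rises from 332.

y* ≈ 697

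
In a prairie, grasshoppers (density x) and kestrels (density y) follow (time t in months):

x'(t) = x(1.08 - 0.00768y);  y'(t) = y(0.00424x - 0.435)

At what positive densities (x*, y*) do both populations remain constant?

Set dy/dt = 0 with y > 0: 0.00424x - 0.435 = 0, so x* = 0.435/0.00424 = 103.
Set dx/dt = 0 with x > 0: 1.08 - 0.00768y = 0, so y* = 1.08/0.00768 = 141.

x* ≈ 103, y* ≈ 141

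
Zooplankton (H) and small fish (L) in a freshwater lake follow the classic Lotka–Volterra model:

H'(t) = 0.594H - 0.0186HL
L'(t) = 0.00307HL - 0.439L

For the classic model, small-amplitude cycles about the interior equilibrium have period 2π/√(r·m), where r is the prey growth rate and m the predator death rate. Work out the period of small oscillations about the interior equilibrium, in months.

Here r = 0.594 and m = 0.439, so r·m = 0.261.
ω = √0.261 = 0.511 per month, hence T = 2π/ω ≈ 12.3 months.

T ≈ 12.3 months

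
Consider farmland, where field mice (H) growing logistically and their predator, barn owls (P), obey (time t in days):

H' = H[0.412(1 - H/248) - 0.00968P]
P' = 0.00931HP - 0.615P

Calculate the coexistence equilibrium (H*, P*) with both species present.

From dP/dt = 0 with P > 0: 0.00931H* = 0.615, so H* = 66.1.
Substitute into dH/dt = 0: 0.412(1 - 66.1/248) = 0.00968P*.
The bracket is 0.734, giving P* = 0.302/0.00968 = 31.2.

H* ≈ 66.1, P* ≈ 31.2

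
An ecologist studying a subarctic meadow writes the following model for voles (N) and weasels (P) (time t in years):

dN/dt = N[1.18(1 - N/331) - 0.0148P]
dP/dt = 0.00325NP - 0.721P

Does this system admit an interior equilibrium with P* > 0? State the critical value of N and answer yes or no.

The predator equation gives dP/dt > 0 only when N > 0.721/0.00325 = 222.
Without the predator, N → K = 331. Since 331 > 222, the predator can invade and persist.

Threshold N = 222; K > 222, so yes, the predator persists.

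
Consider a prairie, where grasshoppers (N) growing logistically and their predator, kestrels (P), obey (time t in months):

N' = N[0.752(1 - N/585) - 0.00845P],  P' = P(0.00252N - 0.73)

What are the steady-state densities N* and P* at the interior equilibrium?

From dP/dt = 0 with P > 0: 0.00252N* = 0.73, so N* = 290.
Substitute into dN/dt = 0: 0.752(1 - 290/585) = 0.00845P*.
The bracket is 0.505, giving P* = 0.38/0.00845 = 44.9.

N* ≈ 290, P* ≈ 44.9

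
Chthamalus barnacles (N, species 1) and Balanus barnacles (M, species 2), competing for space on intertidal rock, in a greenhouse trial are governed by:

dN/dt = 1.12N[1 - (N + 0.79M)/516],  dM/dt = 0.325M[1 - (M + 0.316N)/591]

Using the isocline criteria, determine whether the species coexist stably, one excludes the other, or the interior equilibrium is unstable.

Compare the nullcline intercepts: K1/α12 = 516/0.79 = 653 > K2 = 591; K2/α21 = 591/0.316 = 1870 > K1 = 516.
Since both inequalities hold, each species can invade when rare, so the interior equilibrium is stable.

stable coexistence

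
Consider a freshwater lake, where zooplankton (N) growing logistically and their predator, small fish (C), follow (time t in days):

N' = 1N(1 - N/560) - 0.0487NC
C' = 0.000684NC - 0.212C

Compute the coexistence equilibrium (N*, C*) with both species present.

N* ≈ 310, C* ≈ 9.17

From dC/dt = 0 with C > 0: 0.000684N* = 0.212, so N* = 310.
Substitute into dN/dt = 0: 1(1 - 310/560) = 0.0487C*.
The bracket is 0.447, giving C* = 0.447/0.0487 = 9.17.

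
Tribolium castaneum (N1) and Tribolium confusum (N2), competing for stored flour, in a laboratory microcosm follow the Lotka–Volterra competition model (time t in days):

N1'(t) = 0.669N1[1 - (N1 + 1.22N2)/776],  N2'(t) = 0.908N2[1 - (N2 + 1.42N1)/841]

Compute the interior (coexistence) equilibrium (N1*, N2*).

Setting both brackets to zero gives the nullclines N1 + 1.22N2 = 776 and 1.42N1 + N2 = 841.
Substituting N2 = 841 - 1.42N1 into the first: N1(1 - 1.22·1.42) = 776 - 1.22·841.
So N1* = -250/-0.732 = 341, and then N2* = 841 - 1.42·341 = 356.

N1* ≈ 341, N2* ≈ 356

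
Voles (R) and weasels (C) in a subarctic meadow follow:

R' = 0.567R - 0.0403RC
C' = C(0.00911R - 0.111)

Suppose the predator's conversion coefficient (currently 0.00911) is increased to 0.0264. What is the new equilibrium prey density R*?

R* ≈ 4.2

At the interior fixed point, setting dC/dt = 0 with C > 0 fixes R* = (predator death rate)/(RC coefficient) — independent of the other coefficients.
With the change, R* = 0.111/0.0264 = 4.2; it falls from 12.2.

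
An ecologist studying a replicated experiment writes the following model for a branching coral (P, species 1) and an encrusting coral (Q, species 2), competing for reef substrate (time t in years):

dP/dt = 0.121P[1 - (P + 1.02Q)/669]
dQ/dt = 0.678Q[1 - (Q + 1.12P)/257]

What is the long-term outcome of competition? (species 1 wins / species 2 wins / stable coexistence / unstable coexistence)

species 1 excludes species 2

Compare the nullcline intercepts: K1/α12 = 669/1.02 = 656 > K2 = 257; K2/α21 = 257/1.12 = 229 < K1 = 669.
Since the inequalities point opposite ways, species 1 can invade but species 2 cannot.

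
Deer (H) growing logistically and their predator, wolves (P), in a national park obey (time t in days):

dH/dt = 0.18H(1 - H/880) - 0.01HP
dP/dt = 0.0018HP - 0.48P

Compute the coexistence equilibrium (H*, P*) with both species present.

From dP/dt = 0 with P > 0: 0.0018H* = 0.48, so H* = 267.
Substitute into dH/dt = 0: 0.18(1 - 267/880) = 0.01P*.
The bracket is 0.697, giving P* = 0.125/0.01 = 12.5.

H* ≈ 267, P* ≈ 12.5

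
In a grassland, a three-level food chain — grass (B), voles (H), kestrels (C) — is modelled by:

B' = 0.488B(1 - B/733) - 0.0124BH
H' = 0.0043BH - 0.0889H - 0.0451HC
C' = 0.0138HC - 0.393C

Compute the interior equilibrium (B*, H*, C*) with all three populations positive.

From dC/dt = 0: 0.0138H* = 0.393, so H* = 28.5.
From dB/dt = 0: 0.488(1 - B*/733) = 0.0124·28.5, giving B* = 733·(1 - 0.724) = 203.
From dH/dt = 0: 0.0043·203 - 0.0889 = 0.0451C*, so C* = 0.782/0.0451 = 17.3.

B* ≈ 203, H* ≈ 28.5, C* ≈ 17.3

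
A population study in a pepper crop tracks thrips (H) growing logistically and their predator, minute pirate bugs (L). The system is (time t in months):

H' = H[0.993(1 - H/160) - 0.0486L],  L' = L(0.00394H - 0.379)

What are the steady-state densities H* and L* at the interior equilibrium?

From dL/dt = 0 with L > 0: 0.00394H* = 0.379, so H* = 96.2.
Substitute into dH/dt = 0: 0.993(1 - 96.2/160) = 0.0486L*.
The bracket is 0.399, giving L* = 0.396/0.0486 = 8.15.

H* ≈ 96.2, L* ≈ 8.15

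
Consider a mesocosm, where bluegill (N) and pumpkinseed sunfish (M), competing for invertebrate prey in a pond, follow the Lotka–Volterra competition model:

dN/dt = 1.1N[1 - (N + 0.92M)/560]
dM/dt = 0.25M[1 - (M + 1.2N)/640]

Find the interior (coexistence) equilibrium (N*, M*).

N* ≈ 277, M* ≈ 308

Setting both brackets to zero gives the nullclines N + 0.92M = 560 and 1.2N + M = 640.
Substituting M = 640 - 1.2N into the first: N(1 - 0.92·1.2) = 560 - 0.92·640.
So N* = -28.8/-0.104 = 277, and then M* = 640 - 1.2·277 = 308.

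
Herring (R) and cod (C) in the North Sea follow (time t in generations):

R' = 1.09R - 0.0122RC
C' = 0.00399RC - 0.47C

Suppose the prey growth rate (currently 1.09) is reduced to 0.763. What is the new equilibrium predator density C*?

C* ≈ 62.5

At the interior fixed point, setting dR/dt = 0 with R > 0 fixes C* = (prey growth rate)/(RC coefficient) — independent of the other coefficients.
With the change, C* = 0.763/0.0122 = 62.5; it falls from 89.3.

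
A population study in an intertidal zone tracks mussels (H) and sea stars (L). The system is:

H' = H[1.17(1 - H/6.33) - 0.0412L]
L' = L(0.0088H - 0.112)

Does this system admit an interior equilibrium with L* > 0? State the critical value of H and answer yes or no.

Threshold H = 12.7; K < 12.7, so no, the predator goes extinct.

The predator equation gives dL/dt > 0 only when H > 0.112/0.0088 = 12.7.
Without the predator, H → K = 6.33. Since 6.33 < 12.7, the predator cannot invade.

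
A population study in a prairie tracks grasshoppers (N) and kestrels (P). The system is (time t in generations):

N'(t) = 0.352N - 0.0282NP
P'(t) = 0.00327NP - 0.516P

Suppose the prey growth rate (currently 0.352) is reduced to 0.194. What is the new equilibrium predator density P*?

P* ≈ 6.88

At the interior fixed point, setting dN/dt = 0 with N > 0 fixes P* = (prey growth rate)/(NP coefficient) — independent of the other coefficients.
With the change, P* = 0.194/0.0282 = 6.88; it falls from 12.5.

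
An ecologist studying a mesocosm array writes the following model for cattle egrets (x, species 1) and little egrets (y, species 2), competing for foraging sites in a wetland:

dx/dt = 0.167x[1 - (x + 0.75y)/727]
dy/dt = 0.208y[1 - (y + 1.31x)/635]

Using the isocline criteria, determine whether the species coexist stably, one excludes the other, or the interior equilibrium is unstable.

species 1 excludes species 2

Compare the nullcline intercepts: K1/α12 = 727/0.75 = 969 > K2 = 635; K2/α21 = 635/1.31 = 485 < K1 = 727.
Since the inequalities point opposite ways, species 1 can invade but species 2 cannot.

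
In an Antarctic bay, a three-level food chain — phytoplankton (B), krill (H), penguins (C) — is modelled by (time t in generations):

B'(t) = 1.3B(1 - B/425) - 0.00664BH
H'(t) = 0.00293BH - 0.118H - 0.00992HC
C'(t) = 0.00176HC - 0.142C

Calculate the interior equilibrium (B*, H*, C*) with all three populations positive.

From dC/dt = 0: 0.00176H* = 0.142, so H* = 80.7.
From dB/dt = 0: 1.3(1 - B*/425) = 0.00664·80.7, giving B* = 425·(1 - 0.412) = 250.
From dH/dt = 0: 0.00293·250 - 0.118 = 0.00992C*, so C* = 0.614/0.00992 = 61.9.

B* ≈ 250, H* ≈ 80.7, C* ≈ 61.9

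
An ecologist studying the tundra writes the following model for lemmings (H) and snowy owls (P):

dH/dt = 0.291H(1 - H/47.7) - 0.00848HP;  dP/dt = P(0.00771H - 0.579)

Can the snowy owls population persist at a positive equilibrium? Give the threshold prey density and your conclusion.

The predator equation gives dP/dt > 0 only when H > 0.579/0.00771 = 75.1.
Without the predator, H → K = 47.7. Since 47.7 < 75.1, the predator cannot invade.

Threshold H = 75.1; K < 75.1, so no, the predator goes extinct.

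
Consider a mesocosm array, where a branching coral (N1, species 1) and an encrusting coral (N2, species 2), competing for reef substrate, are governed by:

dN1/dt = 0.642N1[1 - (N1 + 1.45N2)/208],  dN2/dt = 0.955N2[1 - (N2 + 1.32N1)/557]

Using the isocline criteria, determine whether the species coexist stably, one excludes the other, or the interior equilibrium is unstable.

Compare the nullcline intercepts: K1/α12 = 208/1.45 = 143 < K2 = 557; K2/α21 = 557/1.32 = 422 > K1 = 208.
Since the inequalities point opposite ways, species 2 can invade but species 1 cannot.

species 2 excludes species 1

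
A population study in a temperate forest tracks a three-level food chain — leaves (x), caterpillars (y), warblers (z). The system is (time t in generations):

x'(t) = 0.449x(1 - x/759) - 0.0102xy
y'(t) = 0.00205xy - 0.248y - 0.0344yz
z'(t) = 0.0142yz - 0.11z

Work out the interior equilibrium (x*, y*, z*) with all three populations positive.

x* ≈ 625, y* ≈ 7.75, z* ≈ 30.1

From dz/dt = 0: 0.0142y* = 0.11, so y* = 7.75.
From dx/dt = 0: 0.449(1 - x*/759) = 0.0102·7.75, giving x* = 759·(1 - 0.176) = 625.
From dy/dt = 0: 0.00205·625 - 0.248 = 0.0344z*, so z* = 1.03/0.0344 = 30.1.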